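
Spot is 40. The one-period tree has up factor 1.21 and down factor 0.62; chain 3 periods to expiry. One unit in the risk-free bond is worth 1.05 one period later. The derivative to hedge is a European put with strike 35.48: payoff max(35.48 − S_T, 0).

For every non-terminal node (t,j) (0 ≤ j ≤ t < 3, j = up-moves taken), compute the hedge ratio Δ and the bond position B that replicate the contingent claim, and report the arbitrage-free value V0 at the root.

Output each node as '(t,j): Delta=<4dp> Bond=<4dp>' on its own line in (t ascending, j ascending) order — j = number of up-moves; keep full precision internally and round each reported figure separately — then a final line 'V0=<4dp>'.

(0,0): Delta=-0.2820 Bond=14.0715
(1,0): Delta=-0.9606 Bond=31.6051
(1,1): Delta=-0.1526 Bond=8.5127
(2,0): Delta=-1.0000 Bond=33.7905
(2,1): Delta=-0.9531 Bond=32.9601
(2,2): Delta=0.0000 Bond=0.0000
V0=2.7910

The replicating-portfolio and risk-neutral prices coincide; use p* = (1.05−0.62)/(1.21−0.62) = 0.7288 for the latter.
Terminal payoffs: V(3,0)=25.9469, V(3,1)=16.8750, V(3,2)=0.0000, V(3,3)=0.0000
  t=2,j=0: stock 15.3760 → up 18.6050 (V=16.8750), down 9.5331 (V=25.9469). Price 18.4145; hedge Δ=-1.0000, bond B=33.7905.
  t=2,j=1: stock 30.0080 → up 36.3097 (V=0.0000), down 18.6050 (V=16.8750). Price 4.3584; hedge Δ=-0.9531, bond B=32.9601.
  t=2,j=2: stock 58.5640 → up 70.8624 (V=0.0000), down 36.3097 (V=0.0000). Price 0.0000; hedge Δ=0.0000, bond B=0.0000.
  t=1,j=0: stock 24.8000 → up 30.0080 (V=4.3584), down 15.3760 (V=18.4145). Price 7.7811; hedge Δ=-0.9606, bond B=31.6051.
  t=1,j=1: stock 48.4000 → up 58.5640 (V=0.0000), down 30.0080 (V=4.3584). Price 1.1256; hedge Δ=-0.1526, bond B=8.5127.
  t=0,j=0: stock 40.0000 → up 48.4000 (V=1.1256), down 24.8000 (V=7.7811). Price 2.7910; hedge Δ=-0.2820, bond B=14.0715.
Root portfolio cost Δ·40+B reproduces V0=2.7910.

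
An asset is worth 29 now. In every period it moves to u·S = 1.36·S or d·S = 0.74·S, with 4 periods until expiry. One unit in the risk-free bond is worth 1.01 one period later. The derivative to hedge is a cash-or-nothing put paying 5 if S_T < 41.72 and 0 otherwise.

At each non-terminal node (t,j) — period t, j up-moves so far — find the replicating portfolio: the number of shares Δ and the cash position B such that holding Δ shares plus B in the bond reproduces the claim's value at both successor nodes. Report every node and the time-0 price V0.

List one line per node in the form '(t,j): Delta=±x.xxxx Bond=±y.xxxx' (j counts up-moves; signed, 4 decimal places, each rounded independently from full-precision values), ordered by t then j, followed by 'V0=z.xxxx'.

No-arbitrage ⇒ martingale measure with p* = (R−d)/(u−d) = 0.4355.
Payoff layer (t=4): V(4,0)=5.0000, V(4,1)=5.0000, V(4,2)=5.0000, V(4,3)=0.0000, V(4,4)=0.0000
(3,0): S=11.7515. Δ = (V_up−V_dn)/(S_up−S_dn) = (5.0000−5.0000)/(15.9820−8.6961) = 0.0000. V = [p*·5.0000 + (1−p*)·5.0000]/1.01 = 4.9505. B = V − Δ·S = 4.9505.
(3,1): S=21.5973. Δ = (V_up−V_dn)/(S_up−S_dn) = (5.0000−5.0000)/(29.3724−15.9820) = 0.0000. V = [p*·5.0000 + (1−p*)·5.0000]/1.01 = 4.9505. B = V − Δ·S = 4.9505.
(3,2): S=39.6924. Δ = (V_up−V_dn)/(S_up−S_dn) = (0.0000−5.0000)/(53.9817−29.3724) = -0.2032. V = [p*·0.0000 + (1−p*)·5.0000]/1.01 = 2.7946. B = V − Δ·S = 10.8592.
(3,3): S=72.9482. Δ = (V_up−V_dn)/(S_up−S_dn) = (0.0000−0.0000)/(99.2096−53.9817) = 0.0000. V = [p*·0.0000 + (1−p*)·0.0000]/1.01 = 0.0000. B = V − Δ·S = 0.0000.
(2,0): S=15.8804. Δ = (V_up−V_dn)/(S_up−S_dn) = (4.9505−4.9505)/(21.5973−11.7515) = 0.0000. V = [p*·4.9505 + (1−p*)·4.9505]/1.01 = 4.9015. B = V − Δ·S = 4.9015.
(2,1): S=29.1856. Δ = (V_up−V_dn)/(S_up−S_dn) = (2.7946−4.9505)/(39.6924−21.5973) = -0.1191. V = [p*·2.7946 + (1−p*)·4.9505]/1.01 = 3.9719. B = V − Δ·S = 7.4491.
(2,2): S=53.6384. Δ = (V_up−V_dn)/(S_up−S_dn) = (0.0000−2.7946)/(72.9482−39.6924) = -0.0840. V = [p*·0.0000 + (1−p*)·2.7946]/1.01 = 1.5620. B = V − Δ·S = 6.0695.
(1,0): S=21.4600. Δ = (V_up−V_dn)/(S_up−S_dn) = (3.9719−4.9015)/(29.1856−15.8804) = -0.0699. V = [p*·3.9719 + (1−p*)·4.9015]/1.01 = 4.4522. B = V − Δ·S = 5.9514.
(1,1): S=39.4400. Δ = (V_up−V_dn)/(S_up−S_dn) = (1.5620−3.9719)/(53.6384−29.1856) = -0.0986. V = [p*·1.5620 + (1−p*)·3.9719]/1.01 = 2.8935. B = V − Δ·S = 6.7805.
(0,0): S=29.0000. Δ = (V_up−V_dn)/(S_up−S_dn) = (2.8935−4.4522)/(39.4400−21.4600) = -0.0867. V = [p*·2.8935 + (1−p*)·4.4522]/1.01 = 3.7360. B = V − Δ·S = 6.2500.
Each (Δ,B) replicates both successor values, so the strategy is self-financing and V0 is arbitrage-free.

(0,0): Delta=-0.0867 Bond=6.2500
(1,0): Delta=-0.0699 Bond=5.9514
(1,1): Delta=-0.0986 Bond=6.7805
(2,0): Delta=0.0000 Bond=4.9015
(2,1): Delta=-0.1191 Bond=7.4491
(2,2): Delta=-0.0840 Bond=6.0695
(3,0): Delta=0.0000 Bond=4.9505
(3,1): Delta=0.0000 Bond=4.9505
(3,2): Delta=-0.2032 Bond=10.8592
(3,3): Delta=0.0000 Bond=0.0000
V0=3.7360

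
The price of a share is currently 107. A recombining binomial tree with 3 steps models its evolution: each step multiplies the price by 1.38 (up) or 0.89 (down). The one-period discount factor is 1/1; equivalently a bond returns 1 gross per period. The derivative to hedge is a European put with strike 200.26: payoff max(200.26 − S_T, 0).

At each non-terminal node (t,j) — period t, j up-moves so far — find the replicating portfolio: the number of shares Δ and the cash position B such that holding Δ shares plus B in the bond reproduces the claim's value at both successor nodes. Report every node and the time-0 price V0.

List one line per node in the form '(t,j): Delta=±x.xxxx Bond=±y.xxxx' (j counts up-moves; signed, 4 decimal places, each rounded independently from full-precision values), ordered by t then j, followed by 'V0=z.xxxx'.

No-arbitrage ⇒ martingale measure with p* = (R−d)/(u−d) = 0.2245.
Terminal values V(3,·): V(3,0)=124.8283, V(3,1)=83.2985, V(3,2)=18.9040, V(3,3)=0.0000
Node (2,0) S=84.7547: V=(p*·83.2985+(1−p*)·124.8283)/1=115.5053; Δ=(83.2985−124.8283)/(116.9615−75.4317)=-1.0000; B=V−Δ·S=200.2600
Node (2,1) S=131.4174: V=(p*·18.9040+(1−p*)·83.2985)/1=68.8426; Δ=(18.9040−83.2985)/(181.3560−116.9615)=-1.0000; B=V−Δ·S=200.2600
Node (2,2) S=203.7708: V=(p*·0.0000+(1−p*)·18.9040)/1=14.6602; Δ=(0.0000−18.9040)/(281.2037−181.3560)=-0.1893; B=V−Δ·S=53.2398
Node (1,0) S=95.2300: V=(p*·68.8426+(1−p*)·115.5053)/1=105.0300; Δ=(68.8426−115.5053)/(131.4174−84.7547)=-1.0000; B=V−Δ·S=200.2600
Node (1,1) S=147.6600: V=(p*·14.6602+(1−p*)·68.8426)/1=56.6792; Δ=(14.6602−68.8426)/(203.7708−131.4174)=-0.7489; B=V−Δ·S=167.2555
Node (0,0) S=107.0000: V=(p*·56.6792+(1−p*)·105.0300)/1=94.1757; Δ=(56.6792−105.0300)/(147.6600−95.2300)=-0.9222; B=V−Δ·S=192.8508
Check: Δ(0,0)·S0 + B(0,0) = 94.1757 = V0.

(0,0): Delta=-0.9222 Bond=192.8508
(1,0): Delta=-1.0000 Bond=200.2600
(1,1): Delta=-0.7489 Bond=167.2555
(2,0): Delta=-1.0000 Bond=200.2600
(2,1): Delta=-1.0000 Bond=200.2600
(2,2): Delta=-0.1893 Bond=53.2398
V0=94.1757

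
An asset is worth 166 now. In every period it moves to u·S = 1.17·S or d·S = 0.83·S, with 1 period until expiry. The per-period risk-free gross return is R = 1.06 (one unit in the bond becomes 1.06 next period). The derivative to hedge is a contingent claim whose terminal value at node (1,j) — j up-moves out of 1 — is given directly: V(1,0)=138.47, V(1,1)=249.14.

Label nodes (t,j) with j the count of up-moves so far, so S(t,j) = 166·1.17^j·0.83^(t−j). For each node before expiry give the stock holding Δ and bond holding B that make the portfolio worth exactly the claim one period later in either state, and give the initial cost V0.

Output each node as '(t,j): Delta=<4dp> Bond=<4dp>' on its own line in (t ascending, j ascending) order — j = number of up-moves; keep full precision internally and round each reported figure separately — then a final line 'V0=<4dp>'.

Under the risk-neutral measure, an up-move has probability p* = (R−d)/(u−d) = 0.6765 and values discount at R = 1.06.
At expiry t=1: V(1,0)=138.4700, V(1,1)=249.1400
(0,0): S=166.0000. Δ = (V_up−V_dn)/(S_up−S_dn) = (249.1400−138.4700)/(194.2200−137.7800) = 1.9608. V = [p*·249.1400 + (1−p*)·138.4700]/1.06 = 201.2594. B = V − Δ·S = -124.2406.
Check: Δ(0,0)·S0 + B(0,0) = 201.2594 = V0.

(0,0): Delta=1.9608 Bond=-124.2406
V0=201.2594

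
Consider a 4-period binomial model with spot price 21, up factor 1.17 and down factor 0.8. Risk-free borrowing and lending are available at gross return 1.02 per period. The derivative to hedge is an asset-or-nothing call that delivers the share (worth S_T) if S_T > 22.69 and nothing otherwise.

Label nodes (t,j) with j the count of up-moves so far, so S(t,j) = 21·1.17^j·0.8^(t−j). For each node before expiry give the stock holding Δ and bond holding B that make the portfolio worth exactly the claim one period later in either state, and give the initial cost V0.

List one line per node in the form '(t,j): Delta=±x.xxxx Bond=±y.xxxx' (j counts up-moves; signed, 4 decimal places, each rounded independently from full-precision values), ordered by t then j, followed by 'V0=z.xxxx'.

(0,0): Delta=1.7204 Bond=-23.1104
(1,0): Delta=1.4709 Bond=-19.3819
(1,1): Delta=1.8367 Bond=-26.4299
(2,0): Delta=0.0000 Bond=0.0000
(2,1): Delta=2.1567 Bond=-33.2488
(2,2): Delta=1.6875 Bond=-22.6696
(3,0): Delta=0.0000 Bond=0.0000
(3,1): Delta=0.0000 Bond=0.0000
(3,2): Delta=3.1622 Bond=-57.0368
(3,3): Delta=1.0000 Bond=0.0000
V0=13.0179

Under the risk-neutral measure, an up-move has probability p* = (R−d)/(u−d) = 0.5946 and values discount at R = 1.02.
Terminal payoffs: V(4,0)=0.0000, V(4,1)=0.0000, V(4,2)=0.0000, V(4,3)=26.9071, V(4,4)=39.3516
(3,0): S=10.7520. Δ = (V_up−V_dn)/(S_up−S_dn) = (0.0000−0.0000)/(12.5798−8.6016) = 0.0000. V = [p*·0.0000 + (1−p*)·0.0000]/1.02 = 0.0000. B = V − Δ·S = 0.0000.
(3,1): S=15.7248. Δ = (V_up−V_dn)/(S_up−S_dn) = (0.0000−0.0000)/(18.3980−12.5798) = 0.0000. V = [p*·0.0000 + (1−p*)·0.0000]/1.02 = 0.0000. B = V − Δ·S = 0.0000.
(3,2): S=22.9975. Δ = (V_up−V_dn)/(S_up−S_dn) = (26.9071−0.0000)/(26.9071−18.3980) = 3.1622. V = [p*·26.9071 + (1−p*)·0.0000]/1.02 = 15.6851. B = V − Δ·S = -57.0368.
(3,3): S=33.6339. Δ = (V_up−V_dn)/(S_up−S_dn) = (39.3516−26.9071)/(39.3516−26.9071) = 1.0000. V = [p*·39.3516 + (1−p*)·26.9071]/1.02 = 33.6339. B = V − Δ·S = 0.0000.
(2,0): S=13.4400. Δ = (V_up−V_dn)/(S_up−S_dn) = (0.0000−0.0000)/(15.7248−10.7520) = 0.0000. V = [p*·0.0000 + (1−p*)·0.0000]/1.02 = 0.0000. B = V − Δ·S = 0.0000.
(2,1): S=19.6560. Δ = (V_up−V_dn)/(S_up−S_dn) = (15.6851−0.0000)/(22.9975−15.7248) = 2.1567. V = [p*·15.6851 + (1−p*)·0.0000]/1.02 = 9.1434. B = V − Δ·S = -33.2488.
(2,2): S=28.7469. Δ = (V_up−V_dn)/(S_up−S_dn) = (33.6339−15.6851)/(33.6339−22.9975) = 1.6875. V = [p*·33.6339 + (1−p*)·15.6851]/1.02 = 25.8405. B = V − Δ·S = -22.6696.
(1,0): S=16.8000. Δ = (V_up−V_dn)/(S_up−S_dn) = (9.1434−0.0000)/(19.6560−13.4400) = 1.4709. V = [p*·9.1434 + (1−p*)·0.0000]/1.02 = 5.3300. B = V − Δ·S = -19.3819.
(1,1): S=24.5700. Δ = (V_up−V_dn)/(S_up−S_dn) = (25.8405−9.1434)/(28.7469−19.6560) = 1.8367. V = [p*·25.8405 + (1−p*)·9.1434]/1.02 = 18.6975. B = V − Δ·S = -26.4299.
(0,0): S=21.0000. Δ = (V_up−V_dn)/(S_up−S_dn) = (18.6975−5.3300)/(24.5700−16.8000) = 1.7204. V = [p*·18.6975 + (1−p*)·5.3300]/1.02 = 13.0179. B = V − Δ·S = -23.1104.
Check: Δ(0,0)·S0 + B(0,0) = 13.0179 = V0.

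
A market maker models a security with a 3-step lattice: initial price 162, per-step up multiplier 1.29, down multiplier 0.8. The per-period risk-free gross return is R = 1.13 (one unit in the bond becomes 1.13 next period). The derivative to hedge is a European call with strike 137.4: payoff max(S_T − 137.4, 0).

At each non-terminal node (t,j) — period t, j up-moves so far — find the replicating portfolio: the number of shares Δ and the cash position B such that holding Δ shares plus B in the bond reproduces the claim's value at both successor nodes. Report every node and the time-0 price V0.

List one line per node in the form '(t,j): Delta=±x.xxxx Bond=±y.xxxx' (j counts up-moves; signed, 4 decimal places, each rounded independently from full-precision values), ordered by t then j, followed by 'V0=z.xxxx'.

(0,0): Delta=0.9307 Bond=-82.1407
(1,0): Delta=0.7345 Bond=-67.3962
(1,1): Delta=0.9897 Bond=-105.1452
(2,0): Delta=0.0000 Bond=0.0000
(2,1): Delta=0.9554 Bond=-113.0827
(2,2): Delta=1.0000 Bond=-121.5929
V0=68.6342

Risk-neutral probability p* = (R−d)/(u−d) = (1.13−0.8)/(1.29−0.8) = 0.6735.
Terminal payoffs: V(3,0)=0.0000, V(3,1)=0.0000, V(3,2)=78.2674, V(3,3)=210.3636
(2,0): S=103.6800. Δ = (V_up−V_dn)/(S_up−S_dn) = (0.0000−0.0000)/(133.7472−82.9440) = 0.0000. V = [p*·0.0000 + (1−p*)·0.0000]/1.13 = 0.0000. B = V − Δ·S = 0.0000.
(2,1): S=167.1840. Δ = (V_up−V_dn)/(S_up−S_dn) = (78.2674−0.0000)/(215.6674−133.7472) = 0.9554. V = [p*·78.2674 + (1−p*)·0.0000]/1.13 = 46.6466. B = V − Δ·S = -113.0827.
(2,2): S=269.5842. Δ = (V_up−V_dn)/(S_up−S_dn) = (210.3636−78.2674)/(347.7636−215.6674) = 1.0000. V = [p*·210.3636 + (1−p*)·78.2674]/1.13 = 147.9913. B = V − Δ·S = -121.5929.
(1,0): S=129.6000. Δ = (V_up−V_dn)/(S_up−S_dn) = (46.6466−0.0000)/(167.1840−103.6800) = 0.7345. V = [p*·46.6466 + (1−p*)·0.0000]/1.13 = 27.8009. B = V − Δ·S = -67.3962.
(1,1): S=208.9800. Δ = (V_up−V_dn)/(S_up−S_dn) = (147.9913−46.6466)/(269.5842−167.1840) = 0.9897. V = [p*·147.9913 + (1−p*)·46.6466]/1.13 = 101.6807. B = V − Δ·S = -105.1452.
(0,0): S=162.0000. Δ = (V_up−V_dn)/(S_up−S_dn) = (101.6807−27.8009)/(208.9800−129.6000) = 0.9307. V = [p*·101.6807 + (1−p*)·27.8009]/1.13 = 68.6342. B = V − Δ·S = -82.1407.
Check: Δ(0,0)·S0 + B(0,0) = 68.6342 = V0.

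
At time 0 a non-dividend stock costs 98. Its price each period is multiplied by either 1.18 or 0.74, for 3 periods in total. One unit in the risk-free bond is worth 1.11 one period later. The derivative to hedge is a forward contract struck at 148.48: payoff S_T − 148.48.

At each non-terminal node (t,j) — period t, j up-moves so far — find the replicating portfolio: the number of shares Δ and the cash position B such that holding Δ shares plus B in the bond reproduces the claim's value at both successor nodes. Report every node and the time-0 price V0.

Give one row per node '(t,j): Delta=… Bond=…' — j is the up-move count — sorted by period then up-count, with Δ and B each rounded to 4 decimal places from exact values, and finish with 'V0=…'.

(0,0): Delta=1.0000 Bond=-108.5673
(1,0): Delta=1.0000 Bond=-120.5097
(1,1): Delta=1.0000 Bond=-120.5097
(2,0): Delta=1.0000 Bond=-133.7658
(2,1): Delta=1.0000 Bond=-133.7658
(2,2): Delta=1.0000 Bond=-133.7658
V0=-10.5673

The replicating-portfolio and risk-neutral prices coincide; use p* = (1.11−0.74)/(1.18−0.74) = 0.8409 for the latter.
Terminal values V(3,·): V(3,0)=-108.7680, V(3,1)=-85.1555, V(3,2)=-47.5032, V(3,3)=12.5371
Node (2,0) S=53.6648: V=(p*·-85.1555+(1−p*)·-108.7680)/1.11=-80.1010; Δ=(-85.1555−-108.7680)/(63.3245−39.7120)=1.0000; B=V−Δ·S=-133.7658
Node (2,1) S=85.5736: V=(p*·-47.5032+(1−p*)·-85.1555)/1.11=-48.1922; Δ=(-47.5032−-85.1555)/(100.9768−63.3245)=1.0000; B=V−Δ·S=-133.7658
Node (2,2) S=136.4552: V=(p*·12.5371+(1−p*)·-47.5032)/1.11=2.6894; Δ=(12.5371−-47.5032)/(161.0171−100.9768)=1.0000; B=V−Δ·S=-133.7658
Node (1,0) S=72.5200: V=(p*·-48.1922+(1−p*)·-80.1010)/1.11=-47.9897; Δ=(-48.1922−-80.1010)/(85.5736−53.6648)=1.0000; B=V−Δ·S=-120.5097
Node (1,1) S=115.6400: V=(p*·2.6894+(1−p*)·-48.1922)/1.11=-4.8697; Δ=(2.6894−-48.1922)/(136.4552−85.5736)=1.0000; B=V−Δ·S=-120.5097
Node (0,0) S=98.0000: V=(p*·-4.8697+(1−p*)·-47.9897)/1.11=-10.5673; Δ=(-4.8697−-47.9897)/(115.6400−72.5200)=1.0000; B=V−Δ·S=-108.5673
The time-0 hedge costs -10.5673, which is the no-arbitrage price.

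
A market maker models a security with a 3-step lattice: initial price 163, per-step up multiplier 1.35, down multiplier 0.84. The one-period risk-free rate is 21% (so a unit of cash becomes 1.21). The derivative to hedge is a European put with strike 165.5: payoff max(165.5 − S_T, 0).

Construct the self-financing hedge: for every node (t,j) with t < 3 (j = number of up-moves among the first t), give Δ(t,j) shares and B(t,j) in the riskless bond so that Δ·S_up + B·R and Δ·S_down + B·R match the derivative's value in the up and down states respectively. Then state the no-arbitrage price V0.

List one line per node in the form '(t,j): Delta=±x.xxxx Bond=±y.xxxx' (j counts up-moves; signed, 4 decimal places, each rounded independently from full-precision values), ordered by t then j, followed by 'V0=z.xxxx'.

Risk-neutral probability p* = (R−d)/(u−d) = (1.21−0.84)/(1.35−0.84) = 0.7255.
Payoff layer (t=3): V(3,0)=68.8892, V(3,1)=10.2327, V(3,2)=0.0000, V(3,3)=0.0000
  t=2,j=0: stock 115.0128 → up 155.2673 (V=10.2327), down 96.6108 (V=68.8892). Price 21.7641; hedge Δ=-1.0000, bond B=136.7769.
  t=2,j=1: stock 184.8420 → up 249.5367 (V=0.0000), down 155.2673 (V=10.2327). Price 2.3215; hedge Δ=-0.1085, bond B=22.3856.
  t=2,j=2: stock 297.0675 → up 401.0411 (V=0.0000), down 249.5367 (V=0.0000). Price 0.0000; hedge Δ=0.0000, bond B=0.0000.
  t=1,j=0: stock 136.9200 → up 184.8420 (V=2.3215), down 115.0128 (V=21.7641). Price 6.3295; hedge Δ=-0.2784, bond B=44.4522.
  t=1,j=1: stock 220.0500 → up 297.0675 (V=0.0000), down 184.8420 (V=2.3215). Price 0.5267; hedge Δ=-0.0207, bond B=5.0786.
  t=0,j=0: stock 163.0000 → up 220.0500 (V=0.5267), down 136.9200 (V=6.3295). Price 1.7517; hedge Δ=-0.0698, bond B=13.1298.
Self-financing check: at every node Δ·S+B equals the discounted successor values.

(0,0): Delta=-0.0698 Bond=13.1298
(1,0): Delta=-0.2784 Bond=44.4522
(1,1): Delta=-0.0207 Bond=5.0786
(2,0): Delta=-1.0000 Bond=136.7769
(2,1): Delta=-0.1085 Bond=22.3856
(2,2): Delta=0.0000 Bond=0.0000
V0=1.7517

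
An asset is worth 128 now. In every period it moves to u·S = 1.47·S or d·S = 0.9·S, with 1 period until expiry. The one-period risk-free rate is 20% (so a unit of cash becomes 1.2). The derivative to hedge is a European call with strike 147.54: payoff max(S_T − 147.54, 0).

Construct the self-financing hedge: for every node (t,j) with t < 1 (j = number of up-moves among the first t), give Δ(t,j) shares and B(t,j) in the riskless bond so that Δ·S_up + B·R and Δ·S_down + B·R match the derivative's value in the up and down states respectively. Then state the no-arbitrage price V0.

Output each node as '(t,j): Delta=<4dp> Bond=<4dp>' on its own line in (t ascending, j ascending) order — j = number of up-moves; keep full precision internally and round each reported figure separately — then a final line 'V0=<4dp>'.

(0,0): Delta=0.5567 Bond=-53.4474
V0=17.8158

Risk-neutral probability p* = (R−d)/(u−d) = (1.2−0.9)/(1.47−0.9) = 0.5263.
Terminal values V(1,·): V(1,0)=0.0000, V(1,1)=40.6200
Node (0,0) S=128.0000: V=(p*·40.6200+(1−p*)·0.0000)/1.2=17.8158; Δ=(40.6200−0.0000)/(188.1600−115.2000)=0.5567; B=V−Δ·S=-53.4474
Self-financing check: at every node Δ·S+B equals the discounted successor values.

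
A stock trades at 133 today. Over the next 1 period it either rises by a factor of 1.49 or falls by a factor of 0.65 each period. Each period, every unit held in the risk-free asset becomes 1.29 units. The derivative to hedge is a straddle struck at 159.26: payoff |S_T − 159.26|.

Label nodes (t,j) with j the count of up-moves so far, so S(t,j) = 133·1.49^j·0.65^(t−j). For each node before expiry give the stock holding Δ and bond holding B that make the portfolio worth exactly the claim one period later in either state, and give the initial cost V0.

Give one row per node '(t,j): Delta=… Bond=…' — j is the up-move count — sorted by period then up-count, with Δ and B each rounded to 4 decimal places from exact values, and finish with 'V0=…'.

(0,0): Delta=-0.3034 Bond=76.7769
V0=36.4197

Under the risk-neutral measure, an up-move has probability p* = (R−d)/(u−d) = 0.7619 and values discount at R = 1.29.
Payoff layer (t=1): V(1,0)=72.8100, V(1,1)=38.9100
(0,0): S=133.0000. Δ = (V_up−V_dn)/(S_up−S_dn) = (38.9100−72.8100)/(198.1700−86.4500) = -0.3034. V = [p*·38.9100 + (1−p*)·72.8100]/1.29 = 36.4197. B = V − Δ·S = 76.7769.
Root portfolio cost Δ·133+B reproduces V0=36.4197.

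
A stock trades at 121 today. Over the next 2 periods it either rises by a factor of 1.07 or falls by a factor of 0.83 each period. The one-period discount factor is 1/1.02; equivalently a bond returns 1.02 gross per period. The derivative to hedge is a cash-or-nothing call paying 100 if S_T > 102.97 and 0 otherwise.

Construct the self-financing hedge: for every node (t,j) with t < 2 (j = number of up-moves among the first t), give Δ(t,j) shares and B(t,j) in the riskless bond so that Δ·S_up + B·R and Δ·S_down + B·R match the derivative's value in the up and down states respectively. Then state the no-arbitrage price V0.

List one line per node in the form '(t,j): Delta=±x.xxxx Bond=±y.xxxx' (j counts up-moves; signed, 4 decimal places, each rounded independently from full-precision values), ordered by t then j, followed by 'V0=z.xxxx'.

(0,0): Delta=0.7033 Bond=6.8417
(1,0): Delta=4.1488 Bond=-339.0523
(1,1): Delta=0.0000 Bond=98.0392
V0=91.9451

Risk-neutral probability p* = (R−d)/(u−d) = (1.02−0.83)/(1.07−0.83) = 0.7917.
Terminal values V(2,·): V(2,0)=0.0000, V(2,1)=100.0000, V(2,2)=100.0000
(1,0): S=100.4300. Δ = (V_up−V_dn)/(S_up−S_dn) = (100.0000−0.0000)/(107.4601−83.3569) = 4.1488. V = [p*·100.0000 + (1−p*)·0.0000]/1.02 = 77.6144. B = V − Δ·S = -339.0523.
(1,1): S=129.4700. Δ = (V_up−V_dn)/(S_up−S_dn) = (100.0000−100.0000)/(138.5329−107.4601) = 0.0000. V = [p*·100.0000 + (1−p*)·100.0000]/1.02 = 98.0392. B = V − Δ·S = 98.0392.
(0,0): S=121.0000. Δ = (V_up−V_dn)/(S_up−S_dn) = (98.0392−77.6144)/(129.4700−100.4300) = 0.7033. V = [p*·98.0392 + (1−p*)·77.6144]/1.02 = 91.9451. B = V − Δ·S = 6.8417.
The time-0 hedge costs 91.9451, which is the no-arbitrage price.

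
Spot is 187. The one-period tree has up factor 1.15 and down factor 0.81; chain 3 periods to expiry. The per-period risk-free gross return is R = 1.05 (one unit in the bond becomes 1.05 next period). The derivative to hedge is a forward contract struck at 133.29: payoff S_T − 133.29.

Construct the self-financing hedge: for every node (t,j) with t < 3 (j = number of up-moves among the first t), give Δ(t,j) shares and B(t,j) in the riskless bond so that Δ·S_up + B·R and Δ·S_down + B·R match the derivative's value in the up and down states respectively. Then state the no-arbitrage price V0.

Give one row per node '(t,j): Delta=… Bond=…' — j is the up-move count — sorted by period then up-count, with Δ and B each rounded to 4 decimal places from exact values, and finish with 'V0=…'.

(0,0): Delta=1.0000 Bond=-115.1409
(1,0): Delta=1.0000 Bond=-120.8980
(1,1): Delta=1.0000 Bond=-120.8980
(2,0): Delta=1.0000 Bond=-126.9429
(2,1): Delta=1.0000 Bond=-126.9429
(2,2): Delta=1.0000 Bond=-126.9429
V0=71.8591

Since d<R<u, set p* = (R−d)/(u−d) = 0.7059; price each node as the discounted p*-expectation of its children.
Terminal payoffs: V(3,0)=-33.9105, V(3,1)=7.8043, V(3,2)=67.0291, V(3,3)=151.1136
(2,0): S=122.6907. Δ = (V_up−V_dn)/(S_up−S_dn) = (7.8043−-33.9105)/(141.0943−99.3795) = 1.0000. V = [p*·7.8043 + (1−p*)·-33.9105]/1.05 = -4.2522. B = V − Δ·S = -126.9429.
(2,1): S=174.1905. Δ = (V_up−V_dn)/(S_up−S_dn) = (67.0291−7.8043)/(200.3191−141.0943) = 1.0000. V = [p*·67.0291 + (1−p*)·7.8043]/1.05 = 47.2476. B = V − Δ·S = -126.9429.
(2,2): S=247.3075. Δ = (V_up−V_dn)/(S_up−S_dn) = (151.1136−67.0291)/(284.4036−200.3191) = 1.0000. V = [p*·151.1136 + (1−p*)·67.0291]/1.05 = 120.3646. B = V − Δ·S = -126.9429.
(1,0): S=151.4700. Δ = (V_up−V_dn)/(S_up−S_dn) = (47.2476−-4.2522)/(174.1905−122.6907) = 1.0000. V = [p*·47.2476 + (1−p*)·-4.2522]/1.05 = 30.5720. B = V − Δ·S = -120.8980.
(1,1): S=215.0500. Δ = (V_up−V_dn)/(S_up−S_dn) = (120.3646−47.2476)/(247.3075−174.1905) = 1.0000. V = [p*·120.3646 + (1−p*)·47.2476]/1.05 = 94.1520. B = V − Δ·S = -120.8980.
(0,0): S=187.0000. Δ = (V_up−V_dn)/(S_up−S_dn) = (94.1520−30.5720)/(215.0500−151.4700) = 1.0000. V = [p*·94.1520 + (1−p*)·30.5720]/1.05 = 71.8591. B = V − Δ·S = -115.1409.
Root portfolio cost Δ·187+B reproduces V0=71.8591.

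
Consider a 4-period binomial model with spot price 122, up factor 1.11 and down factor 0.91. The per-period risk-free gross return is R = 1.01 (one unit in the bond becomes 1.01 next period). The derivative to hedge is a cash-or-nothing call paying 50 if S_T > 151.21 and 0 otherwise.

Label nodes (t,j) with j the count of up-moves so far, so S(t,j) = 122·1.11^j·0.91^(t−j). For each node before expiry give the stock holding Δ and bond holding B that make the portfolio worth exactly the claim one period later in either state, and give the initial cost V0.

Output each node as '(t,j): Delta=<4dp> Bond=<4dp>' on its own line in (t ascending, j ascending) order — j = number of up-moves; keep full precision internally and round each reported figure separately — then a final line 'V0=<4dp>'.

(0,0): Delta=0.7458 Bond=-75.9775
(1,0): Delta=0.5519 Bond=-55.2023
(1,1): Delta=0.9049 Bond=-98.2723
(2,0): Delta=0.0000 Bond=0.0000
(2,1): Delta=1.0043 Bond=-111.5087
(2,2): Delta=0.8233 Bond=-87.0013
(3,0): Delta=0.0000 Bond=0.0000
(3,1): Delta=0.0000 Bond=0.0000
(3,2): Delta=1.8276 Bond=-225.2475
(3,3): Delta=0.0000 Bond=49.5050
V0=15.0153

No-arbitrage ⇒ martingale measure with p* = (R−d)/(u−d) = 0.5000.
Terminal payoffs: V(4,0)=0.0000, V(4,1)=0.0000, V(4,2)=0.0000, V(4,3)=50.0000, V(4,4)=50.0000
Node (3,0) S=91.9357: V=(p*·0.0000+(1−p*)·0.0000)/1.01=0.0000; Δ=(0.0000−0.0000)/(102.0486−83.6615)=0.0000; B=V−Δ·S=0.0000
Node (3,1) S=112.1413: V=(p*·0.0000+(1−p*)·0.0000)/1.01=0.0000; Δ=(0.0000−0.0000)/(124.4768−102.0486)=0.0000; B=V−Δ·S=0.0000
Node (3,2) S=136.7877: V=(p*·50.0000+(1−p*)·0.0000)/1.01=24.7525; Δ=(50.0000−0.0000)/(151.8344−124.4768)=1.8276; B=V−Δ·S=-225.2475
Node (3,3) S=166.8510: V=(p*·50.0000+(1−p*)·50.0000)/1.01=49.5050; Δ=(50.0000−50.0000)/(185.2046−151.8344)=0.0000; B=V−Δ·S=49.5050
Node (2,0) S=101.0282: V=(p*·0.0000+(1−p*)·0.0000)/1.01=0.0000; Δ=(0.0000−0.0000)/(112.1413−91.9357)=0.0000; B=V−Δ·S=0.0000
Node (2,1) S=123.2322: V=(p*·24.7525+(1−p*)·0.0000)/1.01=12.2537; Δ=(24.7525−0.0000)/(136.7877−112.1413)=1.0043; B=V−Δ·S=-111.5087
Node (2,2) S=150.3162: V=(p*·49.5050+(1−p*)·24.7525)/1.01=36.7611; Δ=(49.5050−24.7525)/(166.8510−136.7877)=0.8233; B=V−Δ·S=-87.0013
Node (1,0) S=111.0200: V=(p*·12.2537+(1−p*)·0.0000)/1.01=6.0662; Δ=(12.2537−0.0000)/(123.2322−101.0282)=0.5519; B=V−Δ·S=-55.2023
Node (1,1) S=135.4200: V=(p*·36.7611+(1−p*)·12.2537)/1.01=24.2648; Δ=(36.7611−12.2537)/(150.3162−123.2322)=0.9049; B=V−Δ·S=-98.2723
Node (0,0) S=122.0000: V=(p*·24.2648+(1−p*)·6.0662)/1.01=15.0153; Δ=(24.2648−6.0662)/(135.4200−111.0200)=0.7458; B=V−Δ·S=-75.9775
Each (Δ,B) replicates both successor values, so the strategy is self-financing and V0 is arbitrage-free.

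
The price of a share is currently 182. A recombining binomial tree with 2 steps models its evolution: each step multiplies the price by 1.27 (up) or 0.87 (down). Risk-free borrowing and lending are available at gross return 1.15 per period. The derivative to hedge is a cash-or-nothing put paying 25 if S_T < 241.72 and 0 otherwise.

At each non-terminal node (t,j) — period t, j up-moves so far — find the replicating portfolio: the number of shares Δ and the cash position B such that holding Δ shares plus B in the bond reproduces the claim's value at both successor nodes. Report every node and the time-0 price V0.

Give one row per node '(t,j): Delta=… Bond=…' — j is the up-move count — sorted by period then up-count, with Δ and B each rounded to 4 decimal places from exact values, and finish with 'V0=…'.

The replicating-portfolio and risk-neutral prices coincide; use p* = (1.15−0.87)/(1.27−0.87) = 0.7000 for the latter.
At expiry t=2: V(2,0)=25.0000, V(2,1)=25.0000, V(2,2)=0.0000
Node (1,0) S=158.3400: V=(p*·25.0000+(1−p*)·25.0000)/1.15=21.7391; Δ=(25.0000−25.0000)/(201.0918−137.7558)=0.0000; B=V−Δ·S=21.7391
Node (1,1) S=231.1400: V=(p*·0.0000+(1−p*)·25.0000)/1.15=6.5217; Δ=(0.0000−25.0000)/(293.5478−201.0918)=-0.2704; B=V−Δ·S=69.0217
Node (0,0) S=182.0000: V=(p*·6.5217+(1−p*)·21.7391)/1.15=9.6408; Δ=(6.5217−21.7391)/(231.1400−158.3400)=-0.2090; B=V−Δ·S=47.6843
The time-0 hedge costs 9.6408, which is the no-arbitrage price.

(0,0): Delta=-0.2090 Bond=47.6843
(1,0): Delta=0.0000 Bond=21.7391
(1,1): Delta=-0.2704 Bond=69.0217
V0=9.6408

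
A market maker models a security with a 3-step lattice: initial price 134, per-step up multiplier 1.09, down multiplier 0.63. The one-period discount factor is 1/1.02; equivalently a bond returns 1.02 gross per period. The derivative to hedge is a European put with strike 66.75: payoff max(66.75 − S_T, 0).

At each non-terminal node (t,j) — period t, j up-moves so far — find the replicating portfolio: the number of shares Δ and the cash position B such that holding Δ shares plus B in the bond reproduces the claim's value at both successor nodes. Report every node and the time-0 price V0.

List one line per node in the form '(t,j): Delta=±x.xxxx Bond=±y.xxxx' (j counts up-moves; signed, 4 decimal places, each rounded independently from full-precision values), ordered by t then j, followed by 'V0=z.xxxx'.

(0,0): Delta=-0.0442 Bond=6.5146
(1,0): Delta=-0.2819 Bond=26.7147
(1,1): Delta=-0.0195 Bond=3.0426
(2,0): Delta=-1.0000 Bond=65.4412
(2,1): Delta=-0.2074 Bond=20.3940
(2,2): Delta=0.0000 Bond=0.0000
V0=0.5976

Under the risk-neutral measure, an up-move has probability p* = (R−d)/(u−d) = 0.8478 and values discount at R = 1.02.
Payoff layer (t=3): V(3,0)=33.2437, V(3,1)=8.7788, V(3,2)=0.0000, V(3,3)=0.0000
Node (2,0) S=53.1846: V=(p*·8.7788+(1−p*)·33.2437)/1.02=12.2566; Δ=(8.7788−33.2437)/(57.9712−33.5063)=-1.0000; B=V−Δ·S=65.4412
Node (2,1) S=92.0178: V=(p*·0.0000+(1−p*)·8.7788)/1.02=1.3097; Δ=(0.0000−8.7788)/(100.2994−57.9712)=-0.2074; B=V−Δ·S=20.3940
Node (2,2) S=159.2054: V=(p*·0.0000+(1−p*)·0.0000)/1.02=0.0000; Δ=(0.0000−0.0000)/(173.5339−100.2994)=0.0000; B=V−Δ·S=0.0000
Node (1,0) S=84.4200: V=(p*·1.3097+(1−p*)·12.2566)/1.02=2.9172; Δ=(1.3097−12.2566)/(92.0178−53.1846)=-0.2819; B=V−Δ·S=26.7147
Node (1,1) S=146.0600: V=(p*·0.0000+(1−p*)·1.3097)/1.02=0.1954; Δ=(0.0000−1.3097)/(159.2054−92.0178)=-0.0195; B=V−Δ·S=3.0426
Node (0,0) S=134.0000: V=(p*·0.1954+(1−p*)·2.9172)/1.02=0.5976; Δ=(0.1954−2.9172)/(146.0600−84.4200)=-0.0442; B=V−Δ·S=6.5146
Check: Δ(0,0)·S0 + B(0,0) = 0.5976 = V0.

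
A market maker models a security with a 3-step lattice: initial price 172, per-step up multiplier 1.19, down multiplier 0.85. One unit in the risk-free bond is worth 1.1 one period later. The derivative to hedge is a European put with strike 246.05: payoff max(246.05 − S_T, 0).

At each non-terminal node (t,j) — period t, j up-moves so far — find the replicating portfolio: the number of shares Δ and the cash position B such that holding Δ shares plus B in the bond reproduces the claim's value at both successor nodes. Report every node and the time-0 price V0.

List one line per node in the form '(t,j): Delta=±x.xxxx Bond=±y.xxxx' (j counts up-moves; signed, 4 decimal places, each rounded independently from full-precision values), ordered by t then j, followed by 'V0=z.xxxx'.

Under the risk-neutral measure, an up-move has probability p* = (R−d)/(u−d) = 0.7353 and values discount at R = 1.1.
Terminal values V(3,·): V(3,0)=140.4205, V(3,1)=98.1687, V(3,2)=39.0162, V(3,3)=0.0000
Node (2,0) S=124.2700: V=(p*·98.1687+(1−p*)·140.4205)/1.1=99.4118; Δ=(98.1687−140.4205)/(147.8813−105.6295)=-1.0000; B=V−Δ·S=223.6818
Node (2,1) S=173.9780: V=(p*·39.0162+(1−p*)·98.1687)/1.1=49.7038; Δ=(39.0162−98.1687)/(207.0338−147.8813)=-1.0000; B=V−Δ·S=223.6818
Node (2,2) S=243.5692: V=(p*·0.0000+(1−p*)·39.0162)/1.1=9.3889; Δ=(0.0000−39.0162)/(289.8473−207.0338)=-0.4711; B=V−Δ·S=124.1424
Node (1,0) S=146.2000: V=(p*·49.7038+(1−p*)·99.4118)/1.1=57.1471; Δ=(49.7038−99.4118)/(173.9780−124.2700)=-1.0000; B=V−Δ·S=203.3471
Node (1,1) S=204.6800: V=(p*·9.3889+(1−p*)·49.7038)/1.1=18.2368; Δ=(9.3889−49.7038)/(243.5692−173.9780)=-0.5793; B=V−Δ·S=136.8101
Node (0,0) S=172.0000: V=(p*·18.2368+(1−p*)·57.1471)/1.1=25.9424; Δ=(18.2368−57.1471)/(204.6800−146.2000)=-0.6654; B=V−Δ·S=140.3844
The time-0 hedge costs 25.9424, which is the no-arbitrage price.

(0,0): Delta=-0.6654 Bond=140.3844
(1,0): Delta=-1.0000 Bond=203.3471
(1,1): Delta=-0.5793 Bond=136.8101
(2,0): Delta=-1.0000 Bond=223.6818
(2,1): Delta=-1.0000 Bond=223.6818
(2,2): Delta=-0.4711 Bond=124.1424
V0=25.9424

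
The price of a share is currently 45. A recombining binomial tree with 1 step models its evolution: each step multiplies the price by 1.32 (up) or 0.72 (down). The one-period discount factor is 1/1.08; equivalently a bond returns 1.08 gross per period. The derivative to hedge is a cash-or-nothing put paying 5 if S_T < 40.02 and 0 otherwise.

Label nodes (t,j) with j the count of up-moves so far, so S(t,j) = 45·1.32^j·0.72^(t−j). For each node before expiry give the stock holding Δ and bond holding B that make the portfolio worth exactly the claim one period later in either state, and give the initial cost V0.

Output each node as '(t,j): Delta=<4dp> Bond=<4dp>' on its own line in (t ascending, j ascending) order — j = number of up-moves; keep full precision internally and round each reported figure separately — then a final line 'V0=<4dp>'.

Since d<R<u, set p* = (R−d)/(u−d) = 0.6000; price each node as the discounted p*-expectation of its children.
At expiry t=1: V(1,0)=5.0000, V(1,1)=0.0000
Node (0,0) S=45.0000: V=(p*·0.0000+(1−p*)·5.0000)/1.08=1.8519; Δ=(0.0000−5.0000)/(59.4000−32.4000)=-0.1852; B=V−Δ·S=10.1852
Each (Δ,B) replicates both successor values, so the strategy is self-financing and V0 is arbitrage-free.

(0,0): Delta=-0.1852 Bond=10.1852
V0=1.8519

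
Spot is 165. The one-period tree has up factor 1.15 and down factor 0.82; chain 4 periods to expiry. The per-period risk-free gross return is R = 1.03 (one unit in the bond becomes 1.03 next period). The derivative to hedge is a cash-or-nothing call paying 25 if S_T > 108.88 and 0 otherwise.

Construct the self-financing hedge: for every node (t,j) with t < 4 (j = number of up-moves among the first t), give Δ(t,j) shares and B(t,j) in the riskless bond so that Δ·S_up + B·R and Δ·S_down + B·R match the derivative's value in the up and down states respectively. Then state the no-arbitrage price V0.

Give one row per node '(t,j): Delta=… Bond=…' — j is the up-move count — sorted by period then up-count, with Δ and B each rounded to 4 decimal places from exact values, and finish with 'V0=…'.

The replicating-portfolio and risk-neutral prices coincide; use p* = (1.03−0.82)/(1.15−0.82) = 0.6364 for the latter.
Terminal payoffs: V(4,0)=0.0000, V(4,1)=0.0000, V(4,2)=25.0000, V(4,3)=25.0000, V(4,4)=25.0000
Node (3,0) S=90.9757: V=(p*·0.0000+(1−p*)·0.0000)/1.03=0.0000; Δ=(0.0000−0.0000)/(104.6221−74.6001)=0.0000; B=V−Δ·S=0.0000
Node (3,1) S=127.5879: V=(p*·25.0000+(1−p*)·0.0000)/1.03=15.4457; Δ=(25.0000−0.0000)/(146.7261−104.6221)=0.5938; B=V−Δ·S=-60.3119
Node (3,2) S=178.9342: V=(p*·25.0000+(1−p*)·25.0000)/1.03=24.2718; Δ=(25.0000−25.0000)/(205.7744−146.7261)=0.0000; B=V−Δ·S=24.2718
Node (3,3) S=250.9444: V=(p*·25.0000+(1−p*)·25.0000)/1.03=24.2718; Δ=(25.0000−25.0000)/(288.5860−205.7744)=0.0000; B=V−Δ·S=24.2718
Node (2,0) S=110.9460: V=(p*·15.4457+(1−p*)·0.0000)/1.03=9.5428; Δ=(15.4457−0.0000)/(127.5879−90.9757)=0.4219; B=V−Δ·S=-37.2624
Node (2,1) S=155.5950: V=(p*·24.2718+(1−p*)·15.4457)/1.03=20.4489; Δ=(24.2718−15.4457)/(178.9342−127.5879)=0.1719; B=V−Δ·S=-6.2970
Node (2,2) S=218.2125: V=(p*·24.2718+(1−p*)·24.2718)/1.03=23.5649; Δ=(24.2718−24.2718)/(250.9444−178.9342)=0.0000; B=V−Δ·S=23.5649
Node (1,0) S=135.3000: V=(p*·20.4489+(1−p*)·9.5428)/1.03=16.0029; Δ=(20.4489−9.5428)/(155.5950−110.9460)=0.2443; B=V−Δ·S=-17.0457
Node (1,1) S=189.7500: V=(p*·23.5649+(1−p*)·20.4489)/1.03=21.7784; Δ=(23.5649−20.4489)/(218.2125−155.5950)=0.0498; B=V−Δ·S=12.3360
Node (0,0) S=165.0000: V=(p*·21.7784+(1−p*)·16.0029)/1.03=19.1051; Δ=(21.7784−16.0029)/(189.7500−135.3000)=0.1061; B=V−Δ·S=1.6036
Each (Δ,B) replicates both successor values, so the strategy is self-financing and V0 is arbitrage-free.

(0,0): Delta=0.1061 Bond=1.6036
(1,0): Delta=0.2443 Bond=-17.0457
(1,1): Delta=0.0498 Bond=12.3360
(2,0): Delta=0.4219 Bond=-37.2624
(2,1): Delta=0.1719 Bond=-6.2970
(2,2): Delta=0.0000 Bond=23.5649
(3,0): Delta=0.0000 Bond=0.0000
(3,1): Delta=0.5938 Bond=-60.3119
(3,2): Delta=0.0000 Bond=24.2718
(3,3): Delta=0.0000 Bond=24.2718
V0=19.1051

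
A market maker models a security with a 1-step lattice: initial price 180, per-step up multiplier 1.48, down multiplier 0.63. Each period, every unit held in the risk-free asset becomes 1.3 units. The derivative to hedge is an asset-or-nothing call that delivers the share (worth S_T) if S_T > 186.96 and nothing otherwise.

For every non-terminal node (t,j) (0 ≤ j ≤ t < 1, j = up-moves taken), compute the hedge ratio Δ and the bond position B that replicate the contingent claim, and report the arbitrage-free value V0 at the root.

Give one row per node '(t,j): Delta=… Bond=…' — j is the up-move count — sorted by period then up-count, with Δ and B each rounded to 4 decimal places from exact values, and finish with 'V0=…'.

(0,0): Delta=1.7412 Bond=-151.8842
V0=161.5276

The replicating-portfolio and risk-neutral prices coincide; use p* = (1.3−0.63)/(1.48−0.63) = 0.7882 for the latter.
At expiry t=1: V(1,0)=0.0000, V(1,1)=266.4000
Node (0,0) S=180.0000: V=(p*·266.4000+(1−p*)·0.0000)/1.3=161.5276; Δ=(266.4000−0.0000)/(266.4000−113.4000)=1.7412; B=V−Δ·S=-151.8842
Each (Δ,B) replicates both successor values, so the strategy is self-financing and V0 is arbitrage-free.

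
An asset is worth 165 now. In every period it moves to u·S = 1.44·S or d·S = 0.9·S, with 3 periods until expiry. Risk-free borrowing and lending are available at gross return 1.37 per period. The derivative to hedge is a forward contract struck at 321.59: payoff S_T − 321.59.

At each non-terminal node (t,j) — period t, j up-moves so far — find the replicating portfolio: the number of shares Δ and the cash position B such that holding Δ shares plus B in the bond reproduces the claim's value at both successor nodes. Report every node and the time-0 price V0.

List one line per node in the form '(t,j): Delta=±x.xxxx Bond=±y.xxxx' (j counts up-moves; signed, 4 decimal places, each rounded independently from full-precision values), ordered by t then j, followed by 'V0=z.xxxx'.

Risk-neutral probability p* = (R−d)/(u−d) = (1.37−0.9)/(1.44−0.9) = 0.8704.
At expiry t=3: V(3,0)=-201.3050, V(3,1)=-129.1340, V(3,2)=-13.6604, V(3,3)=171.0974
Node (2,0) S=133.6500: V=(p*·-129.1340+(1−p*)·-201.3050)/1.37=-101.0872; Δ=(-129.1340−-201.3050)/(192.4560−120.2850)=1.0000; B=V−Δ·S=-234.7372
Node (2,1) S=213.8400: V=(p*·-13.6604+(1−p*)·-129.1340)/1.37=-20.8972; Δ=(-13.6604−-129.1340)/(307.9296−192.4560)=1.0000; B=V−Δ·S=-234.7372
Node (2,2) S=342.1440: V=(p*·171.0974+(1−p*)·-13.6604)/1.37=107.4068; Δ=(171.0974−-13.6604)/(492.6874−307.9296)=1.0000; B=V−Δ·S=-234.7372
Node (1,0) S=148.5000: V=(p*·-20.8972+(1−p*)·-101.0872)/1.37=-22.8410; Δ=(-20.8972−-101.0872)/(213.8400−133.6500)=1.0000; B=V−Δ·S=-171.3410
Node (1,1) S=237.6000: V=(p*·107.4068+(1−p*)·-20.8972)/1.37=66.2590; Δ=(107.4068−-20.8972)/(342.1440−213.8400)=1.0000; B=V−Δ·S=-171.3410
Node (0,0) S=165.0000: V=(p*·66.2590+(1−p*)·-22.8410)/1.37=39.9335; Δ=(66.2590−-22.8410)/(237.6000−148.5000)=1.0000; B=V−Δ·S=-125.0665
Each (Δ,B) replicates both successor values, so the strategy is self-financing and V0 is arbitrage-free.

(0,0): Delta=1.0000 Bond=-125.0665
(1,0): Delta=1.0000 Bond=-171.3410
(1,1): Delta=1.0000 Bond=-171.3410
(2,0): Delta=1.0000 Bond=-234.7372
(2,1): Delta=1.0000 Bond=-234.7372
(2,2): Delta=1.0000 Bond=-234.7372
V0=39.9335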